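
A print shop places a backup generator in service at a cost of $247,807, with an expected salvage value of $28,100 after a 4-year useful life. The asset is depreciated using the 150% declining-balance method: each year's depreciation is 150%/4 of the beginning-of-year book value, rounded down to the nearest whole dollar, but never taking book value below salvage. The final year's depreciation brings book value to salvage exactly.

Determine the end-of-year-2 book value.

Depreciable base = $247,807 − $28,100 = $219,707.
Year 1: ⌊$247,807 × 150%/4⌋ = $92,927. Book value $154,880.
Year 2: ⌊$154,880 × 150%/4⌋ = $58,080. Book value $96,800.

$96,800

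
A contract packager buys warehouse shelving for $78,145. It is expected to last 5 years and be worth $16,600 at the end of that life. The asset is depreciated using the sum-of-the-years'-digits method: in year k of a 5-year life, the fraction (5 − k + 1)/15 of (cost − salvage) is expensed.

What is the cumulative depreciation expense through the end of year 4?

$57,442

Depreciable base = $78,145 − $16,600 = $61,545.
Sum of the years' digits = 5+4+3+2+1 = 15.
Year 1: $61,545 × 5/15 = $20,515. Book value $57,630.
Year 2: $61,545 × 4/15 = $16,412. Book value $41,218.
Year 3: $61,545 × 3/15 = $12,309. Book value $28,909.
Year 4: $61,545 × 2/15 = $8,206. Book value $20,703.
Accumulated through year 4 = $78,145 − $20,703 = $57,442.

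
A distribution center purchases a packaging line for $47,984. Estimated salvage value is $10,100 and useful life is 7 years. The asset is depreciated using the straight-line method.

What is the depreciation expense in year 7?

$5,412

Depreciable base = $47,984 − $10,100 = $37,884.
Annual expense = $37,884 / 7 = $5,412.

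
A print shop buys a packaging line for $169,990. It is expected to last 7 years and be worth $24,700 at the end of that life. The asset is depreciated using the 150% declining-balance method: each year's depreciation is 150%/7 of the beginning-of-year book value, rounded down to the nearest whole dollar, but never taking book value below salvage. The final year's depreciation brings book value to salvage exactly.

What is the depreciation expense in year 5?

Depreciable base = $169,990 − $24,700 = $145,290.
Year 1: ⌊$169,990 × 150%/7⌋ = $36,426. Book value $133,564.
Year 2: ⌊$133,564 × 150%/7⌋ = $28,620. Book value $104,944.
Year 3: ⌊$104,944 × 150%/7⌋ = $22,488. Book value $82,456.
Year 4: ⌊$82,456 × 150%/7⌋ = $17,669. Book value $64,787.
Year 5: ⌊$64,787 × 150%/7⌋ = $13,882. Book value $50,905.

$13,882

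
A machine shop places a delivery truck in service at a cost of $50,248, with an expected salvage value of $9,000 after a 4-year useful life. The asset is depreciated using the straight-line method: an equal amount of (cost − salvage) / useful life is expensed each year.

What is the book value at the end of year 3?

$19,312

Depreciable base = $50,248 − $9,000 = $41,248.
Annual expense = $41,248 / 4 = $10,312.
End of year 1: book value $39,936.
End of year 2: book value $29,624.
End of year 3: book value $19,312.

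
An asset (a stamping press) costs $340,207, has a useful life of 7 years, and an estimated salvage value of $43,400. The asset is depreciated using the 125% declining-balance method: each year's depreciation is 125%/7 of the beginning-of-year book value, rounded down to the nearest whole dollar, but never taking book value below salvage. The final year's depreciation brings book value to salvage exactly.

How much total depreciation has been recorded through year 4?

$185,315

Depreciable base = $340,207 − $43,400 = $296,807.
Year 1: ⌊$340,207 × 125%/7⌋ = $60,751. Book value $279,456.
Year 2: ⌊$279,456 × 125%/7⌋ = $49,902. Book value $229,554.
Year 3: ⌊$229,554 × 125%/7⌋ = $40,991. Book value $188,563.
Year 4: ⌊$188,563 × 125%/7⌋ = $33,671. Book value $154,892.
Accumulated through year 4 = $340,207 − $154,892 = $185,315.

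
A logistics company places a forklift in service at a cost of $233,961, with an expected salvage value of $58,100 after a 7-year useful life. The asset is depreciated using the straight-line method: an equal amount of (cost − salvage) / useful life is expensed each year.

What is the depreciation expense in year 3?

Depreciable base = $233,961 − $58,100 = $175,861.
Annual expense = $175,861 / 7 = $25,123.

$25,123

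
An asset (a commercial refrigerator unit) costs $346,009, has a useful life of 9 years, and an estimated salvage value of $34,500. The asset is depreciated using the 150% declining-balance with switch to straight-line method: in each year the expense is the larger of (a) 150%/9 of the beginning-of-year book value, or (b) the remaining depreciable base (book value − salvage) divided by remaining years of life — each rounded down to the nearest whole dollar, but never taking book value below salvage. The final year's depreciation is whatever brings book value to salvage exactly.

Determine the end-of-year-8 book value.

$60,639

Depreciable base = $346,009 − $34,500 = $311,509.
Year 1: DB = ⌊$346,009 × 150%/9⌋ = $57,668; SL = ⌊$311,509/9⌋ = $34,612 → take DB $57,668. Book value $288,341.
Year 2: DB = ⌊$288,341 × 150%/9⌋ = $48,056; SL = ⌊$253,841/8⌋ = $31,730 → take DB $48,056. Book value $240,285.
Year 3: DB = ⌊$240,285 × 150%/9⌋ = $40,047; SL = ⌊$205,785/7⌋ = $29,397 → take DB $40,047. Book value $200,238.
Year 4: DB = ⌊$200,238 × 150%/9⌋ = $33,373; SL = ⌊$165,738/6⌋ = $27,623 → take DB $33,373. Book value $166,865.
Year 5: DB = ⌊$166,865 × 150%/9⌋ = $27,810; SL = ⌊$132,365/5⌋ = $26,473 → take DB $27,810. Book value $139,055.
Year 6: DB = ⌊$139,055 × 150%/9⌋ = $23,175; SL = ⌊$104,555/4⌋ = $26,138 → take SL $26,138. Book value $112,917.
Year 7: DB = ⌊$112,917 × 150%/9⌋ = $18,819; SL = ⌊$78,417/3⌋ = $26,139 → take SL $26,139. Book value $86,778.
Year 8: DB = ⌊$86,778 × 150%/9⌋ = $14,463; SL = ⌊$52,278/2⌋ = $26,139 → take SL $26,139. Book value $60,639.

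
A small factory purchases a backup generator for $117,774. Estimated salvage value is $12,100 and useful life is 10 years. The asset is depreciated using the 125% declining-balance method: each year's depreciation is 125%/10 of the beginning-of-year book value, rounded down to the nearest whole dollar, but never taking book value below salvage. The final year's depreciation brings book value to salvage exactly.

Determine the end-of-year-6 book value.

Depreciable base = $117,774 − $12,100 = $105,674.
Year 1: ⌊$117,774 × 125%/10⌋ = $14,721. Book value $103,053.
Year 2: ⌊$103,053 × 125%/10⌋ = $12,881. Book value $90,172.
Year 3: ⌊$90,172 × 125%/10⌋ = $11,271. Book value $78,901.
Year 4: ⌊$78,901 × 125%/10⌋ = $9,862. Book value $69,039.
Year 5: ⌊$69,039 × 125%/10⌋ = $8,629. Book value $60,410.
Year 6: ⌊$60,410 × 125%/10⌋ = $7,551. Book value $52,859.

$52,859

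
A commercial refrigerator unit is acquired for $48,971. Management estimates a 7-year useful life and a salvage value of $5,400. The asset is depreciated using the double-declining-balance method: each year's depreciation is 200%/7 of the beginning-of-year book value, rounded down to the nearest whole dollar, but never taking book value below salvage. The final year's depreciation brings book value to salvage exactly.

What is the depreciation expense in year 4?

Depreciable base = $48,971 − $5,400 = $43,571.
Year 1: ⌊$48,971 × 200%/7⌋ = $13,991. Book value $34,980.
Year 2: ⌊$34,980 × 200%/7⌋ = $9,994. Book value $24,986.
Year 3: ⌊$24,986 × 200%/7⌋ = $7,138. Book value $17,848.
Year 4: ⌊$17,848 × 200%/7⌋ = $5,099. Book value $12,749.

$5,099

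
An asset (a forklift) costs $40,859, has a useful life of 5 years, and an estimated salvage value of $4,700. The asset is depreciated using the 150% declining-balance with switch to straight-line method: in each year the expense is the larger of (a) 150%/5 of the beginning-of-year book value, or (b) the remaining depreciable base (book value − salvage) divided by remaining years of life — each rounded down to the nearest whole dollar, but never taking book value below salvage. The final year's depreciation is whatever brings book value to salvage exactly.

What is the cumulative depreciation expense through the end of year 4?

$31,501

Depreciable base = $40,859 − $4,700 = $36,159.
Year 1: DB = ⌊$40,859 × 150%/5⌋ = $12,257; SL = ⌊$36,159/5⌋ = $7,231 → take DB $12,257. Book value $28,602.
Year 2: DB = ⌊$28,602 × 150%/5⌋ = $8,580; SL = ⌊$23,902/4⌋ = $5,975 → take DB $8,580. Book value $20,022.
Year 3: DB = ⌊$20,022 × 150%/5⌋ = $6,006; SL = ⌊$15,322/3⌋ = $5,107 → take DB $6,006. Book value $14,016.
Year 4: DB = ⌊$14,016 × 150%/5⌋ = $4,204; SL = ⌊$9,316/2⌋ = $4,658 → take SL $4,658. Book value $9,358.
Accumulated through year 4 = $40,859 − $9,358 = $31,501.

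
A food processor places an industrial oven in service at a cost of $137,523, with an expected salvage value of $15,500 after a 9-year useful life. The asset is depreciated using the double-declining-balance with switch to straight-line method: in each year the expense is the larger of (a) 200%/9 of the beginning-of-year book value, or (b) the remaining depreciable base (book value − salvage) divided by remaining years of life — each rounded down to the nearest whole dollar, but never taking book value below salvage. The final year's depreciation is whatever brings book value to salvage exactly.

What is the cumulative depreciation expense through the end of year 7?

Depreciable base = $137,523 − $15,500 = $122,023.
Year 1: DB = ⌊$137,523 × 200%/9⌋ = $30,560; SL = ⌊$122,023/9⌋ = $13,558 → take DB $30,560. Book value $106,963.
Year 2: DB = ⌊$106,963 × 200%/9⌋ = $23,769; SL = ⌊$91,463/8⌋ = $11,432 → take DB $23,769. Book value $83,194.
Year 3: DB = ⌊$83,194 × 200%/9⌋ = $18,487; SL = ⌊$67,694/7⌋ = $9,670 → take DB $18,487. Book value $64,707.
Year 4: DB = ⌊$64,707 × 200%/9⌋ = $14,379; SL = ⌊$49,207/6⌋ = $8,201 → take DB $14,379. Book value $50,328.
Year 5: DB = ⌊$50,328 × 200%/9⌋ = $11,184; SL = ⌊$34,828/5⌋ = $6,965 → take DB $11,184. Book value $39,144.
Year 6: DB = ⌊$39,144 × 200%/9⌋ = $8,698; SL = ⌊$23,644/4⌋ = $5,911 → take DB $8,698. Book value $30,446.
Year 7: DB = ⌊$30,446 × 200%/9⌋ = $6,765; SL = ⌊$14,946/3⌋ = $4,982 → take DB $6,765. Book value $23,681.
Accumulated through year 7 = $137,523 − $23,681 = $113,842.

$113,842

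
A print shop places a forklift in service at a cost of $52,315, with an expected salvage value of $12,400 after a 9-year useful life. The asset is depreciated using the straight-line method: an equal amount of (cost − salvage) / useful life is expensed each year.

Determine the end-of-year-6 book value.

Depreciable base = $52,315 − $12,400 = $39,915.
Annual expense = $39,915 / 9 = $4,435.
End of year 1: book value $47,880.
End of year 2: book value $43,445.
End of year 3: book value $39,010.
End of year 4: book value $34,575.
End of year 5: book value $30,140.
End of year 6: book value $25,705.

$25,705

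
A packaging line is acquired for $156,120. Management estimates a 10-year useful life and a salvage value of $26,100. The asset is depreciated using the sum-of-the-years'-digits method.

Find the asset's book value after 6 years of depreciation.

$49,740

Depreciable base = $156,120 − $26,100 = $130,020.
Sum of the years' digits = 10+9+8+7+6+5+4+3+2+1 = 55.
Year 1: $130,020 × 10/55 = $23,640. Book value $132,480.
Year 2: $130,020 × 9/55 = $21,276. Book value $111,204.
Year 3: $130,020 × 8/55 = $18,912. Book value $92,292.
Year 4: $130,020 × 7/55 = $16,548. Book value $75,744.
Year 5: $130,020 × 6/55 = $14,184. Book value $61,560.
Year 6: $130,020 × 5/55 = $11,820. Book value $49,740.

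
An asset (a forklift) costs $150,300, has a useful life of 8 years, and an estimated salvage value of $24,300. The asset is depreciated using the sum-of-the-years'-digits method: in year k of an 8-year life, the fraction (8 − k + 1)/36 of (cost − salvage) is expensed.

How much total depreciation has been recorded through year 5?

$105,000

Depreciable base = $150,300 − $24,300 = $126,000.
Sum of the years' digits = 8+7+6+5+4+3+2+1 = 36.
Year 1: $126,000 × 8/36 = $28,000. Book value $122,300.
Year 2: $126,000 × 7/36 = $24,500. Book value $97,800.
Year 3: $126,000 × 6/36 = $21,000. Book value $76,800.
Year 4: $126,000 × 5/36 = $17,500. Book value $59,300.
Year 5: $126,000 × 4/36 = $14,000. Book value $45,300.
Accumulated through year 5 = $150,300 − $45,300 = $105,000.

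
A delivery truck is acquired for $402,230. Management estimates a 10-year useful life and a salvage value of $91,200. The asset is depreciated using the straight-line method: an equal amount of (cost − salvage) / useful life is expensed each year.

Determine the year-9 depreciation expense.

Depreciable base = $402,230 − $91,200 = $311,030.
Annual expense = $311,030 / 10 = $31,103.

$31,103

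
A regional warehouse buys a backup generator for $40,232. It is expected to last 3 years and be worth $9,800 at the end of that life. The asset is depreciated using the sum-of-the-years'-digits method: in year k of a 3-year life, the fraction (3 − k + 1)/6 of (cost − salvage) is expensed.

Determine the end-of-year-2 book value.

$14,872

Depreciable base = $40,232 − $9,800 = $30,432.
Sum of the years' digits = 3+2+1 = 6.
Year 1: $30,432 × 3/6 = $15,216. Book value $25,016.
Year 2: $30,432 × 2/6 = $10,144. Book value $14,872.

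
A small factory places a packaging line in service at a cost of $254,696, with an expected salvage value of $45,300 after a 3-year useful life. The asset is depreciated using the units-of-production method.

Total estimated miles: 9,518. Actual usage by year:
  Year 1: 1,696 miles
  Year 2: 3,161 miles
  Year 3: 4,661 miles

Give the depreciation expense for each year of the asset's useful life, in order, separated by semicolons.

$37,312; $69,542; $102,542

Depreciable base = $254,696 − $45,300 = $209,396.
Rate = $209,396 / 9,518 miles = $22 per mile.
Year 1: 1,696 × $22 = $37,312. Book value $217,384.
Year 2: 3,161 × $22 = $69,542. Book value $147,842.
Year 3: 4,661 × $22 = $102,542. Book value $45,300.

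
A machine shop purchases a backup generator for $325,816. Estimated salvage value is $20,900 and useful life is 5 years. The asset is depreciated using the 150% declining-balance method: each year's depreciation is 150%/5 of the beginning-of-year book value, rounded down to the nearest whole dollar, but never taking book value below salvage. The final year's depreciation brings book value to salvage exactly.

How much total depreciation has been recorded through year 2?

Depreciable base = $325,816 − $20,900 = $304,916.
Year 1: ⌊$325,816 × 150%/5⌋ = $97,744. Book value $228,072.
Year 2: ⌊$228,072 × 150%/5⌋ = $68,421. Book value $159,651.
Accumulated through year 2 = $325,816 − $159,651 = $166,165.

$166,165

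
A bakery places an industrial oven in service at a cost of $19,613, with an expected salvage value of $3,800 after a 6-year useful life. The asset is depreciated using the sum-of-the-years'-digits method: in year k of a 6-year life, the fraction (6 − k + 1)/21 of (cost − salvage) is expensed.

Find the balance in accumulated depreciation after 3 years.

$11,295

Depreciable base = $19,613 − $3,800 = $15,813.
Sum of the years' digits = 6+5+4+3+2+1 = 21.
Year 1: $15,813 × 6/21 = $4,518. Book value $15,095.
Year 2: $15,813 × 5/21 = $3,765. Book value $11,330.
Year 3: $15,813 × 4/21 = $3,012. Book value $8,318.
Accumulated through year 3 = $19,613 − $8,318 = $11,295.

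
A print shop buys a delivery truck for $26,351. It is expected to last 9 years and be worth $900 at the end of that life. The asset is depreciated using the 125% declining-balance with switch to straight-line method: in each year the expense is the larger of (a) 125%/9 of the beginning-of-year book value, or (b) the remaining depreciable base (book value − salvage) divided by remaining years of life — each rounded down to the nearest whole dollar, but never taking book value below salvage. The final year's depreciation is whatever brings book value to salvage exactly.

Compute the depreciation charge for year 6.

$2,654

Depreciable base = $26,351 − $900 = $25,451.
Year 1: DB = ⌊$26,351 × 125%/9⌋ = $3,659; SL = ⌊$25,451/9⌋ = $2,827 → take DB $3,659. Book value $22,692.
Year 2: DB = ⌊$22,692 × 125%/9⌋ = $3,151; SL = ⌊$21,792/8⌋ = $2,724 → take DB $3,151. Book value $19,541.
Year 3: DB = ⌊$19,541 × 125%/9⌋ = $2,714; SL = ⌊$18,641/7⌋ = $2,663 → take DB $2,714. Book value $16,827.
Year 4: DB = ⌊$16,827 × 125%/9⌋ = $2,337; SL = ⌊$15,927/6⌋ = $2,654 → take SL $2,654. Book value $14,173.
Year 5: DB = ⌊$14,173 × 125%/9⌋ = $1,968; SL = ⌊$13,273/5⌋ = $2,654 → take SL $2,654. Book value $11,519.
Year 6: DB = ⌊$11,519 × 125%/9⌋ = $1,599; SL = ⌊$10,619/4⌋ = $2,654 → take SL $2,654. Book value $8,865.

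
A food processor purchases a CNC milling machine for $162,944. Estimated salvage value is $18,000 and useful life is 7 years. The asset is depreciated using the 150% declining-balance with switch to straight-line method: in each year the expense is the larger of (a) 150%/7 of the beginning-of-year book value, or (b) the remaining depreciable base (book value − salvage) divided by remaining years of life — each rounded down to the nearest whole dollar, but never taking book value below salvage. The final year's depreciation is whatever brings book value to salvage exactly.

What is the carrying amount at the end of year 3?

$79,039

Depreciable base = $162,944 − $18,000 = $144,944.
Year 1: DB = ⌊$162,944 × 150%/7⌋ = $34,916; SL = ⌊$144,944/7⌋ = $20,706 → take DB $34,916. Book value $128,028.
Year 2: DB = ⌊$128,028 × 150%/7⌋ = $27,434; SL = ⌊$110,028/6⌋ = $18,338 → take DB $27,434. Book value $100,594.
Year 3: DB = ⌊$100,594 × 150%/7⌋ = $21,555; SL = ⌊$82,594/5⌋ = $16,518 → take DB $21,555. Book value $79,039.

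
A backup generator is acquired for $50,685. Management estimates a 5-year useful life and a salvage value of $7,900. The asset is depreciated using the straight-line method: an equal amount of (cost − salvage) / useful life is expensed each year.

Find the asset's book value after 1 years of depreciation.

Depreciable base = $50,685 − $7,900 = $42,785.
Annual expense = $42,785 / 5 = $8,557.
End of year 1: book value $42,128.

$42,128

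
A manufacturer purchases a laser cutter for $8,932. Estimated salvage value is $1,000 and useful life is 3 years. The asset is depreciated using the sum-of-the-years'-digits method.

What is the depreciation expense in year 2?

Depreciable base = $8,932 − $1,000 = $7,932.
Sum of the years' digits = 3+2+1 = 6.
Year 1: $7,932 × 3/6 = $3,966. Book value $4,966.
Year 2: $7,932 × 2/6 = $2,644. Book value $2,322.

$2,644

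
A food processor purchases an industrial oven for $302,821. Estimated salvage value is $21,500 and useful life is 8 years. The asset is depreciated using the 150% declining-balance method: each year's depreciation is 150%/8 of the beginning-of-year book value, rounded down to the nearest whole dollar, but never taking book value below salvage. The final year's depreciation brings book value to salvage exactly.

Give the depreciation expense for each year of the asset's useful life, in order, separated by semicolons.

Depreciable base = $302,821 − $21,500 = $281,321.
Year 1: ⌊$302,821 × 150%/8⌋ = $56,778. Book value $246,043.
Year 2: ⌊$246,043 × 150%/8⌋ = $46,133. Book value $199,910.
Year 3: ⌊$199,910 × 150%/8⌋ = $37,483. Book value $162,427.
Year 4: ⌊$162,427 × 150%/8⌋ = $30,455. Book value $131,972.
Year 5: ⌊$131,972 × 150%/8⌋ = $24,744. Book value $107,228.
Year 6: ⌊$107,228 × 150%/8⌋ = $20,105. Book value $87,123.
Year 7: ⌊$87,123 × 150%/8⌋ = $16,335. Book value $70,788.
Year 8 (final): $70,788 − $21,500 = $49,288. Book value $21,500.

$56,778; $46,133; $37,483; $30,455; $24,744; $20,105; $16,335; $49,288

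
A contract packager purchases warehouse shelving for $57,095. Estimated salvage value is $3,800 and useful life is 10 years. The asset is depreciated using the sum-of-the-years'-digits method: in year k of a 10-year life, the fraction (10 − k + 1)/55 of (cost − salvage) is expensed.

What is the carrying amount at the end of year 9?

Depreciable base = $57,095 − $3,800 = $53,295.
Sum of the years' digits = 10+9+8+7+6+5+4+3+2+1 = 55.
Year 1: $53,295 × 10/55 = $9,690. Book value $47,405.
Year 2: $53,295 × 9/55 = $8,721. Book value $38,684.
Year 3: $53,295 × 8/55 = $7,752. Book value $30,932.
Year 4: $53,295 × 7/55 = $6,783. Book value $24,149.
Year 5: $53,295 × 6/55 = $5,814. Book value $18,335.
Year 6: $53,295 × 5/55 = $4,845. Book value $13,490.
Year 7: $53,295 × 4/55 = $3,876. Book value $9,614.
Year 8: $53,295 × 3/55 = $2,907. Book value $6,707.
Year 9: $53,295 × 2/55 = $1,938. Book value $4,769.

$4,769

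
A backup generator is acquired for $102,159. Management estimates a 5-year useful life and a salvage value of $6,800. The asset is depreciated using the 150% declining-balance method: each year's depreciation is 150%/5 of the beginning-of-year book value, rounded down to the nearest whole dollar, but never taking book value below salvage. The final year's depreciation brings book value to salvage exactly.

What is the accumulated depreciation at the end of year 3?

Depreciable base = $102,159 − $6,800 = $95,359.
Year 1: ⌊$102,159 × 150%/5⌋ = $30,647. Book value $71,512.
Year 2: ⌊$71,512 × 150%/5⌋ = $21,453. Book value $50,059.
Year 3: ⌊$50,059 × 150%/5⌋ = $15,017. Book value $35,042.
Accumulated through year 3 = $102,159 − $35,042 = $67,117.

$67,117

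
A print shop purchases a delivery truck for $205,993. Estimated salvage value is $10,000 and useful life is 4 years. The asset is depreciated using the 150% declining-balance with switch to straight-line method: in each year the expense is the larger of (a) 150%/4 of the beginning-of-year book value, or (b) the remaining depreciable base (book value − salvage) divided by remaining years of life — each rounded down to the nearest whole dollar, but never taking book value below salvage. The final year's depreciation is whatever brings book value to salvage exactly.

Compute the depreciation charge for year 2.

Depreciable base = $205,993 − $10,000 = $195,993.
Year 1: DB = ⌊$205,993 × 150%/4⌋ = $77,247; SL = ⌊$195,993/4⌋ = $48,998 → take DB $77,247. Book value $128,746.
Year 2: DB = ⌊$128,746 × 150%/4⌋ = $48,279; SL = ⌊$118,746/3⌋ = $39,582 → take DB $48,279. Book value $80,467.

$48,279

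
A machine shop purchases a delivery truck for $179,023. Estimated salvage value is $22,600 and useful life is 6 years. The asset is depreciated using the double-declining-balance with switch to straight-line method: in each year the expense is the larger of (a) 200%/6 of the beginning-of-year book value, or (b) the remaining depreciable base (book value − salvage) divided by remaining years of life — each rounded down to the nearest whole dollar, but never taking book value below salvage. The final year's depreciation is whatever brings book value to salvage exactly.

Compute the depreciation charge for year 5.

Depreciable base = $179,023 − $22,600 = $156,423.
Year 1: DB = ⌊$179,023 × 200%/6⌋ = $59,674; SL = ⌊$156,423/6⌋ = $26,070 → take DB $59,674. Book value $119,349.
Year 2: DB = ⌊$119,349 × 200%/6⌋ = $39,783; SL = ⌊$96,749/5⌋ = $19,349 → take DB $39,783. Book value $79,566.
Year 3: DB = ⌊$79,566 × 200%/6⌋ = $26,522; SL = ⌊$56,966/4⌋ = $14,241 → take DB $26,522. Book value $53,044.
Year 4: DB = ⌊$53,044 × 200%/6⌋ = $17,681; SL = ⌊$30,444/3⌋ = $10,148 → take DB $17,681. Book value $35,363.
Year 5: DB = ⌊$35,363 × 200%/6⌋ = $11,787; SL = ⌊$12,763/2⌋ = $6,381 → take DB $11,787. Book value $23,576.

$11,787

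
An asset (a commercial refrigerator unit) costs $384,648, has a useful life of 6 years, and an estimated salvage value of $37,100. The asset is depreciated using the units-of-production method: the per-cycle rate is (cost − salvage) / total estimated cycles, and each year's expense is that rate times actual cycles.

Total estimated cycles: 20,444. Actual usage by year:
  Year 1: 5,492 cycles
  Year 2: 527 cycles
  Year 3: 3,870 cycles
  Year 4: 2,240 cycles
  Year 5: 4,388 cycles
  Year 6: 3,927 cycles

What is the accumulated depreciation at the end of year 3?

Depreciable base = $384,648 − $37,100 = $347,548.
Rate = $347,548 / 20,444 cycles = $17 per cycle.
Year 1: 5,492 × $17 = $93,364. Book value $291,284.
Year 2: 527 × $17 = $8,959. Book value $282,325.
Year 3: 3,870 × $17 = $65,790. Book value $216,535.
Accumulated through year 3 = $384,648 − $216,535 = $168,113.

$168,113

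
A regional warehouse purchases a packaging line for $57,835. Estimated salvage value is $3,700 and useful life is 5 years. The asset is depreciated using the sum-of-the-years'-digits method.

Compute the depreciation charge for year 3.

Depreciable base = $57,835 − $3,700 = $54,135.
Sum of the years' digits = 5+4+3+2+1 = 15.
Year 1: $54,135 × 5/15 = $18,045. Book value $39,790.
Year 2: $54,135 × 4/15 = $14,436. Book value $25,354.
Year 3: $54,135 × 3/15 = $10,827. Book value $14,527.

$10,827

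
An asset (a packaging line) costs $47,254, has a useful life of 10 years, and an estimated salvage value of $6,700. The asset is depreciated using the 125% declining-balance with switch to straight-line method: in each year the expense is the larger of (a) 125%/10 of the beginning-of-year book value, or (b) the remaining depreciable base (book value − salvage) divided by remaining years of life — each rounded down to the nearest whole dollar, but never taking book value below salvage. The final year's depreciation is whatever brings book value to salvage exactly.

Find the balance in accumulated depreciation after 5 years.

$23,053

Depreciable base = $47,254 − $6,700 = $40,554.
Year 1: DB = ⌊$47,254 × 125%/10⌋ = $5,906; SL = ⌊$40,554/10⌋ = $4,055 → take DB $5,906. Book value $41,348.
Year 2: DB = ⌊$41,348 × 125%/10⌋ = $5,168; SL = ⌊$34,648/9⌋ = $3,849 → take DB $5,168. Book value $36,180.
Year 3: DB = ⌊$36,180 × 125%/10⌋ = $4,522; SL = ⌊$29,480/8⌋ = $3,685 → take DB $4,522. Book value $31,658.
Year 4: DB = ⌊$31,658 × 125%/10⌋ = $3,957; SL = ⌊$24,958/7⌋ = $3,565 → take DB $3,957. Book value $27,701.
Year 5: DB = ⌊$27,701 × 125%/10⌋ = $3,462; SL = ⌊$21,001/6⌋ = $3,500 → take SL $3,500. Book value $24,201.
Accumulated through year 5 = $47,254 − $24,201 = $23,053.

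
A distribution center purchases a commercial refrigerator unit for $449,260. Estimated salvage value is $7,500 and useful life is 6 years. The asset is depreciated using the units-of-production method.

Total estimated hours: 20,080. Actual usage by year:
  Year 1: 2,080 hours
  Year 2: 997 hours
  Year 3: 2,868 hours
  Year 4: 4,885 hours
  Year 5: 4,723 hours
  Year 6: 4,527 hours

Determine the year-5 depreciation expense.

$103,906

Depreciable base = $449,260 − $7,500 = $441,760.
Rate = $441,760 / 20,080 hours = $22 per hour.
Year 1: 2,080 × $22 = $45,760. Book value $403,500.
Year 2: 997 × $22 = $21,934. Book value $381,566.
Year 3: 2,868 × $22 = $63,096. Book value $318,470.
Year 4: 4,885 × $22 = $107,470. Book value $211,000.
Year 5: 4,723 × $22 = $103,906. Book value $107,094.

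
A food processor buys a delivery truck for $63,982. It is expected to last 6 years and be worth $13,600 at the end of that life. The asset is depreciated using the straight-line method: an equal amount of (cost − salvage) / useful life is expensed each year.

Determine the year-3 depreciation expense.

$8,397

Depreciable base = $63,982 − $13,600 = $50,382.
Annual expense = $50,382 / 6 = $8,397.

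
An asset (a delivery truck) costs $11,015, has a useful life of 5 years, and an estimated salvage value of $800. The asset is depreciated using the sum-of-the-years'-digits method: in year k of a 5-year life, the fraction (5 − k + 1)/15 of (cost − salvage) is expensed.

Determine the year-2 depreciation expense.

Depreciable base = $11,015 − $800 = $10,215.
Sum of the years' digits = 5+4+3+2+1 = 15.
Year 1: $10,215 × 5/15 = $3,405. Book value $7,610.
Year 2: $10,215 × 4/15 = $2,724. Book value $4,886.

$2,724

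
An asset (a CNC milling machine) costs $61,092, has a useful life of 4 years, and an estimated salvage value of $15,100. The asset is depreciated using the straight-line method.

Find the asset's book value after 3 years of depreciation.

$26,598

Depreciable base = $61,092 − $15,100 = $45,992.
Annual expense = $45,992 / 4 = $11,498.
End of year 1: book value $49,594.
End of year 2: book value $38,096.
End of year 3: book value $26,598.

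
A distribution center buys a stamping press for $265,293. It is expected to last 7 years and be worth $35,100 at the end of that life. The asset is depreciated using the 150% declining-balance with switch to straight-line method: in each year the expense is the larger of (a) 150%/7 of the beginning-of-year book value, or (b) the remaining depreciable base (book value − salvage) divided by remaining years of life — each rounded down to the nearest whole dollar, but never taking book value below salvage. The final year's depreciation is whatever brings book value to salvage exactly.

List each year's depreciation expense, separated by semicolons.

Depreciable base = $265,293 − $35,100 = $230,193.
Year 1: DB = ⌊$265,293 × 150%/7⌋ = $56,848; SL = ⌊$230,193/7⌋ = $32,884 → take DB $56,848. Book value $208,445.
Year 2: DB = ⌊$208,445 × 150%/7⌋ = $44,666; SL = ⌊$173,345/6⌋ = $28,890 → take DB $44,666. Book value $163,779.
Year 3: DB = ⌊$163,779 × 150%/7⌋ = $35,095; SL = ⌊$128,679/5⌋ = $25,735 → take DB $35,095. Book value $128,684.
Year 4: DB = ⌊$128,684 × 150%/7⌋ = $27,575; SL = ⌊$93,584/4⌋ = $23,396 → take DB $27,575. Book value $101,109.
Year 5: DB = ⌊$101,109 × 150%/7⌋ = $21,666; SL = ⌊$66,009/3⌋ = $22,003 → take SL $22,003. Book value $79,106.
Year 6: DB = ⌊$79,106 × 150%/7⌋ = $16,951; SL = ⌊$44,006/2⌋ = $22,003 → take SL $22,003. Book value $57,103.
Year 7 (final): $57,103 − $35,100 = $22,003. Book value $35,100.

$56,848; $44,666; $35,095; $27,575; $22,003; $22,003; $22,003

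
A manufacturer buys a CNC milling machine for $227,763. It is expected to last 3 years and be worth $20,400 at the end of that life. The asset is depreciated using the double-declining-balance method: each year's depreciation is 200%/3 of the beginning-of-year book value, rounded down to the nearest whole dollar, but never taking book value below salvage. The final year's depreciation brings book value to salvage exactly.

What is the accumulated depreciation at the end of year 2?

$202,456

Depreciable base = $227,763 − $20,400 = $207,363.
Year 1: ⌊$227,763 × 200%/3⌋ = $151,842. Book value $75,921.
Year 2: ⌊$75,921 × 200%/3⌋ = $50,614. Book value $25,307.
Accumulated through year 2 = $227,763 − $25,307 = $202,456.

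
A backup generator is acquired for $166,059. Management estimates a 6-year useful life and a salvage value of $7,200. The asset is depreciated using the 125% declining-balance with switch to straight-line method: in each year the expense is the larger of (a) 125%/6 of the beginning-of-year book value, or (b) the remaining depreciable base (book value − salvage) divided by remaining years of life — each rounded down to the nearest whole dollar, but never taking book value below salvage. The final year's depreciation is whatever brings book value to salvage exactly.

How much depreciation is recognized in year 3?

$24,219

Depreciable base = $166,059 − $7,200 = $158,859.
Year 1: DB = ⌊$166,059 × 125%/6⌋ = $34,595; SL = ⌊$158,859/6⌋ = $26,476 → take DB $34,595. Book value $131,464.
Year 2: DB = ⌊$131,464 × 125%/6⌋ = $27,388; SL = ⌊$124,264/5⌋ = $24,852 → take DB $27,388. Book value $104,076.
Year 3: DB = ⌊$104,076 × 125%/6⌋ = $21,682; SL = ⌊$96,876/4⌋ = $24,219 → take SL $24,219. Book value $79,857.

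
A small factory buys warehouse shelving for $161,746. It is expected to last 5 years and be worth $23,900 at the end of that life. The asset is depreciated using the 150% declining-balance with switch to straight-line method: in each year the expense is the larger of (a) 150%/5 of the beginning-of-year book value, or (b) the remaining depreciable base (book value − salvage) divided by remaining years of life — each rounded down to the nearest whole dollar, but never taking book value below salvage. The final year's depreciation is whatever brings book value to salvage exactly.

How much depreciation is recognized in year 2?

$33,966

Depreciable base = $161,746 − $23,900 = $137,846.
Year 1: DB = ⌊$161,746 × 150%/5⌋ = $48,523; SL = ⌊$137,846/5⌋ = $27,569 → take DB $48,523. Book value $113,223.
Year 2: DB = ⌊$113,223 × 150%/5⌋ = $33,966; SL = ⌊$89,323/4⌋ = $22,330 → take DB $33,966. Book value $79,257.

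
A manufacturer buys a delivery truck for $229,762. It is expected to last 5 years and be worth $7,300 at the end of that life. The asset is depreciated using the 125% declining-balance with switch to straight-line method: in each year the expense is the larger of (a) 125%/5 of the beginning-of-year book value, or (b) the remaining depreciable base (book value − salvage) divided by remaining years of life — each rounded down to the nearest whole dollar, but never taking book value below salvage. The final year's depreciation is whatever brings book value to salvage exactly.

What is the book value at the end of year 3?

$88,595

Depreciable base = $229,762 − $7,300 = $222,462.
Year 1: DB = ⌊$229,762 × 125%/5⌋ = $57,440; SL = ⌊$222,462/5⌋ = $44,492 → take DB $57,440. Book value $172,322.
Year 2: DB = ⌊$172,322 × 125%/5⌋ = $43,080; SL = ⌊$165,022/4⌋ = $41,255 → take DB $43,080. Book value $129,242.
Year 3: DB = ⌊$129,242 × 125%/5⌋ = $32,310; SL = ⌊$121,942/3⌋ = $40,647 → take SL $40,647. Book value $88,595.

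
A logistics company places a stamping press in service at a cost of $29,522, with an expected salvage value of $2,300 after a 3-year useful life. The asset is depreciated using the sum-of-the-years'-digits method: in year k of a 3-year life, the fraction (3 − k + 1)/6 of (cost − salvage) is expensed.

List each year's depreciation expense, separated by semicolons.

Depreciable base = $29,522 − $2,300 = $27,222.
Sum of the years' digits = 3+2+1 = 6.
Year 1: $27,222 × 3/6 = $13,611. Book value $15,911.
Year 2: $27,222 × 2/6 = $9,074. Book value $6,837.
Year 3: $27,222 × 1/6 = $4,537. Book value $2,300.

$13,611; $9,074; $4,537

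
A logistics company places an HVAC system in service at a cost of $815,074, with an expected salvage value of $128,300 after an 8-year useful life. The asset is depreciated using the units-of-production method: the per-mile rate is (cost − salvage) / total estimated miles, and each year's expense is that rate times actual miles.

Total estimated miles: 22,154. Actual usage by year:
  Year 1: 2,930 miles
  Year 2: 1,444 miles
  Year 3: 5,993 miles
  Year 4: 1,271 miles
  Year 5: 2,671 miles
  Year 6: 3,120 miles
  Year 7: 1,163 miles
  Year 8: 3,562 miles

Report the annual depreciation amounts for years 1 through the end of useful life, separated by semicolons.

Depreciable base = $815,074 − $128,300 = $686,774.
Rate = $686,774 / 22,154 miles = $31 per mile.
Year 1: 2,930 × $31 = $90,830. Book value $724,244.
Year 2: 1,444 × $31 = $44,764. Book value $679,480.
Year 3: 5,993 × $31 = $185,783. Book value $493,697.
Year 4: 1,271 × $31 = $39,401. Book value $454,296.
Year 5: 2,671 × $31 = $82,801. Book value $371,495.
Year 6: 3,120 × $31 = $96,720. Book value $274,775.
Year 7: 1,163 × $31 = $36,053. Book value $238,722.
Year 8: 3,562 × $31 = $110,422. Book value $128,300.

$90,830; $44,764; $185,783; $39,401; $82,801; $96,720; $36,053; $110,422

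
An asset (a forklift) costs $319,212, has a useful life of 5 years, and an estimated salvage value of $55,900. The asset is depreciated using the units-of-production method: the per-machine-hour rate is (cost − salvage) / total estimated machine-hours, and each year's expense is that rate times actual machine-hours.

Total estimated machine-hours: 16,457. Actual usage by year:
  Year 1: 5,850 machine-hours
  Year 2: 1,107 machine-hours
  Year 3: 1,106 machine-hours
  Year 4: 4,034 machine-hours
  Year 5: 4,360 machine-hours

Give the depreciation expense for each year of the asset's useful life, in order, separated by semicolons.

$93,600; $17,712; $17,696; $64,544; $69,760

Depreciable base = $319,212 − $55,900 = $263,312.
Rate = $263,312 / 16,457 machine-hours = $16 per machine-hour.
Year 1: 5,850 × $16 = $93,600. Book value $225,612.
Year 2: 1,107 × $16 = $17,712. Book value $207,900.
Year 3: 1,106 × $16 = $17,696. Book value $190,204.
Year 4: 4,034 × $16 = $64,544. Book value $125,660.
Year 5: 4,360 × $16 = $69,760. Book value $55,900.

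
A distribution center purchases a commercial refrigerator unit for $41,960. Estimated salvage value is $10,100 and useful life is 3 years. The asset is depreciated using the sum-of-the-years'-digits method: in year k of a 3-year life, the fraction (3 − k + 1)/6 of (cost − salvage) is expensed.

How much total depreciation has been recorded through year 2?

Depreciable base = $41,960 − $10,100 = $31,860.
Sum of the years' digits = 3+2+1 = 6.
Year 1: $31,860 × 3/6 = $15,930. Book value $26,030.
Year 2: $31,860 × 2/6 = $10,620. Book value $15,410.
Accumulated through year 2 = $41,960 − $15,410 = $26,550.

$26,550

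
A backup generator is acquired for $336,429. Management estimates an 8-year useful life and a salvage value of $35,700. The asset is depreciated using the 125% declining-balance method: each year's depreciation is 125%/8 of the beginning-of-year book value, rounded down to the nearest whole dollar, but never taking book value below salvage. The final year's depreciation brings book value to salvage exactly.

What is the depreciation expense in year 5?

Depreciable base = $336,429 − $35,700 = $300,729.
Year 1: ⌊$336,429 × 125%/8⌋ = $52,567. Book value $283,862.
Year 2: ⌊$283,862 × 125%/8⌋ = $44,353. Book value $239,509.
Year 3: ⌊$239,509 × 125%/8⌋ = $37,423. Book value $202,086.
Year 4: ⌊$202,086 × 125%/8⌋ = $31,575. Book value $170,511.
Year 5: ⌊$170,511 × 125%/8⌋ = $26,642. Book value $143,869.

$26,642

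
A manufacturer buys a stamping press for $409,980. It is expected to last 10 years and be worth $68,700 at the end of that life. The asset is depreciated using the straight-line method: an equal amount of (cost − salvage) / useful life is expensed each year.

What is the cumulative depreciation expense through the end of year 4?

Depreciable base = $409,980 − $68,700 = $341,280.
Annual expense = $341,280 / 10 = $34,128.
End of year 1: book value $375,852.
End of year 2: book value $341,724.
End of year 3: book value $307,596.
End of year 4: book value $273,468.
Accumulated through year 4 = $409,980 − $273,468 = $136,512.

$136,512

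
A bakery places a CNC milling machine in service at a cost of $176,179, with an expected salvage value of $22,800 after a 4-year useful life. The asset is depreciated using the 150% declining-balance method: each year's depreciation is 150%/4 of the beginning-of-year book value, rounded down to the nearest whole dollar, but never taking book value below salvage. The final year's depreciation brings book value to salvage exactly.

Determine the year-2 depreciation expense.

Depreciable base = $176,179 − $22,800 = $153,379.
Year 1: ⌊$176,179 × 150%/4⌋ = $66,067. Book value $110,112.
Year 2: ⌊$110,112 × 150%/4⌋ = $41,292. Book value $68,820.

$41,292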